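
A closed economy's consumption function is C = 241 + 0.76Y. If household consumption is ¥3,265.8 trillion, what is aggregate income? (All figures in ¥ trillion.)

Y = 3980

241 + 0.76Y = 3265.8
0.76Y = 3024.8, so Y = 3024.8/0.76 = 3980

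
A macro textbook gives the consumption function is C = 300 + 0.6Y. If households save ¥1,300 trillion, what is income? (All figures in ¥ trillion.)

Y = 4000

S = Y − C = -300 + 0.4Y
-300 + 0.4Y = 1300, so 0.4Y = 1600 and Y = 4000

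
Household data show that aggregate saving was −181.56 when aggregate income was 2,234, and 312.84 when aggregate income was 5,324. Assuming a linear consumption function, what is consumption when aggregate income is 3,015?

MPS = ΔS/ΔY = (312.84 − (-181.56))/(5324 − 2234) = 494.4/3090 = 0.16
MPC = 1 − MPS = 0.84
Autonomous saving = -181.56 − 0.16(2234) = -539, so a = 539
C = 539 + 0.84(3015) = 539 + 2532.6 = 3071.6

C = 3071.6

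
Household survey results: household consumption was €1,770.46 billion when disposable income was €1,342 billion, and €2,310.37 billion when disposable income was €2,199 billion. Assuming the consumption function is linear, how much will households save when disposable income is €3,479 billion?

S = 362.23

MPC = (2310.37 − 1770.46)/(2199 − 1342) = 539.91/857 = 0.63
a = 1770.46 − 0.63(1342) = 1770.46 − 845.46 = 925
C = 925 + 0.63(3479) = 3116.77
S = 3479 − 3116.77 = 362.23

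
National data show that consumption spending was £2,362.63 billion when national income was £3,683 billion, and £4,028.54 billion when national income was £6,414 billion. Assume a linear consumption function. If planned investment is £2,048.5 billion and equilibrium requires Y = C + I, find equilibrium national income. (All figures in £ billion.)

MPC = (4028.54 − 2362.63)/(6414 − 3683) = 1665.91/2731 = 0.61
a = 2362.63 − 0.61(3683) = 116
Equilibrium: Y = 116 + 0.61Y + 2048.5
0.39Y = 2164.5, so Y = 2164.5/0.39 = 5550

Y = 5550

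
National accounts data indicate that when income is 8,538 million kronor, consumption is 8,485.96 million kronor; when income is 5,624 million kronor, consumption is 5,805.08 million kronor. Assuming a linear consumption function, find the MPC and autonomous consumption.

MPC = 0.92; a = 631

MPC = ΔC/ΔY = (8485.96 − 5805.08)/(8538 − 5624) = 2680.88/2914 = 0.92
a = C − MPC·Y = 5805.08 − 0.92(5624) = 5805.08 − 5174.08 = 631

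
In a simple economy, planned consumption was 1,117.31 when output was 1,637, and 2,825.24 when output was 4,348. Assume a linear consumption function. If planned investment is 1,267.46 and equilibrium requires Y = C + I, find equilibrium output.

Y = 3658

MPC = (2825.24 − 1117.31)/(4348 − 1637) = 1707.93/2711 = 0.63
a = 1117.31 − 0.63(1637) = 86
Equilibrium: Y = 86 + 0.63Y + 1267.46
0.37Y = 1353.46, so Y = 1353.46/0.37 = 3658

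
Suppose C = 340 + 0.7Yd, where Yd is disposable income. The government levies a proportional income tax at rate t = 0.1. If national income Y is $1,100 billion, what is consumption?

C = 1033

Yd = (1 − 0.1)(1100) = 0.9(1100) = 990
C = 340 + 0.7(990) = 340 + 693 = 1033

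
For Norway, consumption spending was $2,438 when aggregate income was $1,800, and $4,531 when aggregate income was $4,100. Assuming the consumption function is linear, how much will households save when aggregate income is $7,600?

S = -116

MPC = (4531 − 2438)/(4100 − 1800) = 2093/2300 = 0.91
a = 2438 − 0.91(1800) = 2438 − 1638 = 800
C = 800 + 0.91(7600) = 7716
S = 7600 − 7716 = -116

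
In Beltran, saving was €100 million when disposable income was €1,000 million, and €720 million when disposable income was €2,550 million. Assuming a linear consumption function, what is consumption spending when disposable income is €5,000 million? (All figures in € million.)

C = 3300

MPS = ΔS/ΔY = (720 − 100)/(2550 − 1000) = 620/1550 = 0.4
MPC = 1 − MPS = 0.6
Autonomous saving = 100 − 0.4(1000) = -300, so a = 300
C = 300 + 0.6(5000) = 300 + 3000 = 3300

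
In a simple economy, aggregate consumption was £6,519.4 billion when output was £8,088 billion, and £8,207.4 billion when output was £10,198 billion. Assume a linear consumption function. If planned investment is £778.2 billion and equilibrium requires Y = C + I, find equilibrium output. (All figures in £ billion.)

MPC = (8207.4 − 6519.4)/(10198 − 8088) = 1688/2110 = 0.8
a = 6519.4 − 0.8(8088) = 49
Equilibrium: Y = 49 + 0.8Y + 778.2
0.2Y = 827.2, so Y = 827.2/0.2 = 4136

Y = 4136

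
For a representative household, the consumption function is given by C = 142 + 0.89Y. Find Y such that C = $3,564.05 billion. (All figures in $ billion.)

Y = 3845

142 + 0.89Y = 3564.05
0.89Y = 3422.05, so Y = 3422.05/0.89 = 3845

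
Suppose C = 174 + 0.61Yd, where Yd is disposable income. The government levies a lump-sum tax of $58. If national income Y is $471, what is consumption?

C = 425.93

Yd = Y − T = 471 − 58 = 413
C = 174 + 0.61(413) = 174 + 251.93 = 425.93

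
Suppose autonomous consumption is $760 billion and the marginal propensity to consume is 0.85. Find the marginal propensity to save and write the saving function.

MPS = 0.15; S = -760 + 0.15Y

MPS = 1 − MPC = 1 − 0.85 = 0.15
S = Y − C = -760 + 0.15Y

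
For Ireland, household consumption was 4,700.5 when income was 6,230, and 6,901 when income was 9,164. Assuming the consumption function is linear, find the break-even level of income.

MPC = (6901 − 4700.5)/(9164 − 6230) = 2200.5/2934 = 0.75
a = 4700.5 − 0.75(6230) = 4700.5 − 4672.5 = 28
Break-even: Y = a/(1−MPC) = 28/0.25 = 112

Y = 112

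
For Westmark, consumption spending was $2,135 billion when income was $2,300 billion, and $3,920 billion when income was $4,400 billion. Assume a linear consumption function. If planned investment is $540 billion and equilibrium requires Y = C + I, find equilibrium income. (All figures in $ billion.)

Y = 4800

MPC = (3920 − 2135)/(4400 − 2300) = 1785/2100 = 0.85
a = 2135 − 0.85(2300) = 180
Equilibrium: Y = 180 + 0.85Y + 540
0.15Y = 720, so Y = 720/0.15 = 4800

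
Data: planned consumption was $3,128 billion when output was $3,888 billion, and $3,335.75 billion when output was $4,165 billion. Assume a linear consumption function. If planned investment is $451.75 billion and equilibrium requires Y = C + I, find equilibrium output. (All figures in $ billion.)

MPC = (3335.75 − 3128)/(4165 − 3888) = 207.75/277 = 0.75
a = 3128 − 0.75(3888) = 212
Equilibrium: Y = 212 + 0.75Y + 451.75
0.25Y = 663.75, so Y = 663.75/0.25 = 2655

Y = 2655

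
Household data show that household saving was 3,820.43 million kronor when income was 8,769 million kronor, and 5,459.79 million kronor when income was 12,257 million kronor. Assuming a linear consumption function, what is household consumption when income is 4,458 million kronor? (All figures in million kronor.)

MPS = ΔS/ΔY = (5459.79 − 3820.43)/(12257 − 8769) = 1639.36/3488 = 0.47
MPC = 1 − MPS = 0.53
Autonomous saving = 3820.43 − 0.47(8769) = -301, so a = 301
C = 301 + 0.53(4458) = 301 + 2362.74 = 2663.74

C = 2663.74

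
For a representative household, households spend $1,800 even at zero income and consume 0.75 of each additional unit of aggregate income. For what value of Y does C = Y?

At break-even, C = Y: 1800 + 0.75Y = Y
0.25Y = 1800, so Y = 1800/0.25 = 7200

Y = 7200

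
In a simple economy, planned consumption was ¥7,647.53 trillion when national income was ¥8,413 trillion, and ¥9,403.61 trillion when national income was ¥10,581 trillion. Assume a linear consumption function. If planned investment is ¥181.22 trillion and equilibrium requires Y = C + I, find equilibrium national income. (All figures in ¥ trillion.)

Y = 5338

MPC = (9403.61 − 7647.53)/(10581 − 8413) = 1756.08/2168 = 0.81
a = 7647.53 − 0.81(8413) = 833
Equilibrium: Y = 833 + 0.81Y + 181.22
0.19Y = 1014.22, so Y = 1014.22/0.19 = 5338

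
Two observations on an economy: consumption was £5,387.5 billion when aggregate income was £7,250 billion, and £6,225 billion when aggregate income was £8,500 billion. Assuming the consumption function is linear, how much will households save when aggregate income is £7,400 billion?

S = 1912

MPC = (6225 − 5387.5)/(8500 − 7250) = 837.5/1250 = 0.67
a = 5387.5 − 0.67(7250) = 5387.5 − 4857.5 = 530
C = 530 + 0.67(7400) = 5488
S = 7400 − 5488 = 1912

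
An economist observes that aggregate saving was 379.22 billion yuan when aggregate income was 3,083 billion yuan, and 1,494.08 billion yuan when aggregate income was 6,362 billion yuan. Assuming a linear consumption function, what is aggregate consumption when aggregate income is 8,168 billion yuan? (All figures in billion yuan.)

MPS = ΔS/ΔY = (1494.08 − 379.22)/(6362 − 3083) = 1114.86/3279 = 0.34
MPC = 1 − MPS = 0.66
Autonomous saving = 379.22 − 0.34(3083) = -669, so a = 669
C = 669 + 0.66(8168) = 669 + 5390.88 = 6059.88

C = 6059.88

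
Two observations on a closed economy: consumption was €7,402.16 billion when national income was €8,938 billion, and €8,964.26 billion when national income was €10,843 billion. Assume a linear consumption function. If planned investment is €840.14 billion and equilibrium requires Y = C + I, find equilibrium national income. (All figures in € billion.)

MPC = (8964.26 − 7402.16)/(10843 − 8938) = 1562.1/1905 = 0.82
a = 7402.16 − 0.82(8938) = 73
Equilibrium: Y = 73 + 0.82Y + 840.14
0.18Y = 913.14, so Y = 913.14/0.18 = 5073

Y = 5073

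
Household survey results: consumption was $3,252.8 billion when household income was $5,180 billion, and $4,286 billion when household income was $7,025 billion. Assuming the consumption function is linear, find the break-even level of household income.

MPC = (4286 − 3252.8)/(7025 − 5180) = 1033.2/1845 = 0.56
a = 3252.8 − 0.56(5180) = 3252.8 − 2900.8 = 352
Break-even: Y = a/(1−MPC) = 352/0.44 = 800

Y = 800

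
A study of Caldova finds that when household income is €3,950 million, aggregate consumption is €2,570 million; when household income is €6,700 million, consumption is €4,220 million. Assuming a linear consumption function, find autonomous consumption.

MPC = ΔC/ΔY = (4220 − 2570)/(6700 − 3950) = 1650/2750 = 0.6
a = C − MPC·Y = 2570 − 0.6(3950) = 2570 − 2370 = 200

a = 200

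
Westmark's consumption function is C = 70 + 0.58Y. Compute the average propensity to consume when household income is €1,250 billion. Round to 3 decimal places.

APC = 0.636

C = 70 + 0.58(1250) = 795
APC = C/Y = 795/1250 = 0.636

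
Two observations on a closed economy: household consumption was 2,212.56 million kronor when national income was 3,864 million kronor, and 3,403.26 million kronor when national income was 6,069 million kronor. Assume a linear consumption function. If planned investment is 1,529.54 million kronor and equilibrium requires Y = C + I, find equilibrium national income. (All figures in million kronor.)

MPC = (3403.26 − 2212.56)/(6069 − 3864) = 1190.7/2205 = 0.54
a = 2212.56 − 0.54(3864) = 126
Equilibrium: Y = 126 + 0.54Y + 1529.54
0.46Y = 1655.54, so Y = 1655.54/0.46 = 3599

Y = 3599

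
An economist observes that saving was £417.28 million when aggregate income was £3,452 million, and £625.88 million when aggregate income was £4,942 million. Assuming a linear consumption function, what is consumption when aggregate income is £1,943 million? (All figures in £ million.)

MPS = ΔS/ΔY = (625.88 − 417.28)/(4942 − 3452) = 208.6/1490 = 0.14
MPC = 1 − MPS = 0.86
Autonomous saving = 417.28 − 0.14(3452) = -66, so a = 66
C = 66 + 0.86(1943) = 66 + 1670.98 = 1736.98

C = 1736.98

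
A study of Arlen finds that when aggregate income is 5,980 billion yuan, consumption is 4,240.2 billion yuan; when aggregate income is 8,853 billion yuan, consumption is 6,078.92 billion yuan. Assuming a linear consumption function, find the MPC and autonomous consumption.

MPC = ΔC/ΔY = (6078.92 − 4240.2)/(8853 − 5980) = 1838.72/2873 = 0.64
a = C − MPC·Y = 4240.2 − 0.64(5980) = 4240.2 − 3827.2 = 413

MPC = 0.64; a = 413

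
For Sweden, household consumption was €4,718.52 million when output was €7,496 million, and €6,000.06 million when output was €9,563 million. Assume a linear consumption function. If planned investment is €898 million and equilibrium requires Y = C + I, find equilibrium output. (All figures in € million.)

MPC = (6000.06 − 4718.52)/(9563 − 7496) = 1281.54/2067 = 0.62
a = 4718.52 − 0.62(7496) = 71
Equilibrium: Y = 71 + 0.62Y + 898
0.38Y = 969, so Y = 969/0.38 = 2550

Y = 2550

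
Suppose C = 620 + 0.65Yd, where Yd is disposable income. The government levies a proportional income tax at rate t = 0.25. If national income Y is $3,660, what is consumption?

C = 2404.25

Yd = (1 − 0.25)(3660) = 0.75(3660) = 2745
C = 620 + 0.65(2745) = 620 + 1784.25 = 2404.25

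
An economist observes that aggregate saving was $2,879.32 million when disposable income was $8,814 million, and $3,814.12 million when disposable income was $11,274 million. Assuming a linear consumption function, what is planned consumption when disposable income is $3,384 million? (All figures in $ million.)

C = 2568.08

MPS = ΔS/ΔY = (3814.12 − 2879.32)/(11274 − 8814) = 934.8/2460 = 0.38
MPC = 1 − MPS = 0.62
Autonomous saving = 2879.32 − 0.38(8814) = -470, so a = 470
C = 470 + 0.62(3384) = 470 + 2098.08 = 2568.08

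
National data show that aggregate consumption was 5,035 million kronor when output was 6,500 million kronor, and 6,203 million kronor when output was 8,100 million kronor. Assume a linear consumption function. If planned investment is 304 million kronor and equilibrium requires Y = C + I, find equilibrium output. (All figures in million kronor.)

MPC = (6203 − 5035)/(8100 − 6500) = 1168/1600 = 0.73
a = 5035 − 0.73(6500) = 290
Equilibrium: Y = 290 + 0.73Y + 304
0.27Y = 594, so Y = 594/0.27 = 2200

Y = 2200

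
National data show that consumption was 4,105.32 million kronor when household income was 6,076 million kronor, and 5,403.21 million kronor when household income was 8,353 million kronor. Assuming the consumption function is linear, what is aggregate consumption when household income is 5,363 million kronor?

MPC = (5403.21 − 4105.32)/(8353 − 6076) = 1297.89/2277 = 0.57
a = 4105.32 − 0.57(6076) = 4105.32 − 3463.32 = 642
C = 642 + 0.57(5363) = 642 + 3056.91 = 3698.91

C = 3698.91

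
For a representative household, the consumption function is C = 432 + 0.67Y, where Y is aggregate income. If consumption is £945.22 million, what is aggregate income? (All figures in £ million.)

Y = 766

432 + 0.67Y = 945.22
0.67Y = 513.22, so Y = 513.22/0.67 = 766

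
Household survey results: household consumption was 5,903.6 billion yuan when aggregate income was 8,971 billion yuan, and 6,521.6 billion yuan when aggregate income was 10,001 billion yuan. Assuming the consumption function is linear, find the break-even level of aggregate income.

MPC = (6521.6 − 5903.6)/(10001 − 8971) = 618/1030 = 0.6
a = 5903.6 − 0.6(8971) = 5903.6 − 5382.6 = 521
Break-even: Y = a/(1−MPC) = 521/0.4 = 1302.5

Y = 1302.5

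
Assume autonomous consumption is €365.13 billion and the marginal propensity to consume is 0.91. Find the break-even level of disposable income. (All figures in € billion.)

Y = 4057

At break-even, C = Y: 365.13 + 0.91Y = Y
0.09Y = 365.13, so Y = 365.13/0.09 = 4057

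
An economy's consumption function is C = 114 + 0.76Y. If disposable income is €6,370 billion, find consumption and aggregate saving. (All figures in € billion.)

C = 114 + 0.76(6370) = 114 + 4841.2 = 4955.2
S = Y − C = 6370 − 4955.2 = 1414.8

C = 4955.2; S = 1414.8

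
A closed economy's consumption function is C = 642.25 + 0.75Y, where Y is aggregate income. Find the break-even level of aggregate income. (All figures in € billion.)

Y = 2569

At break-even, C = Y: 642.25 + 0.75Y = Y
0.25Y = 642.25, so Y = 642.25/0.25 = 2569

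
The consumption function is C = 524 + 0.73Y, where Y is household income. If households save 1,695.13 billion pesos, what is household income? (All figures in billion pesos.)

S = Y − C = -524 + 0.27Y
-524 + 0.27Y = 1695.13, so 0.27Y = 2219.13 and Y = 8219

Y = 8219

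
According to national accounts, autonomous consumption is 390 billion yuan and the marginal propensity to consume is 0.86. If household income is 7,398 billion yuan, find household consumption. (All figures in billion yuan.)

C = 390 + 0.86(7398) = 390 + 6362.28 = 6752.28

C = 6752.28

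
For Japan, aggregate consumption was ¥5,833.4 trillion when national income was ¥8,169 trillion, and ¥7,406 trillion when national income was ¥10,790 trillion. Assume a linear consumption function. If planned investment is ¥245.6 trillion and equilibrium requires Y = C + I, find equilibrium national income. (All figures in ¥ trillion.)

MPC = (7406 − 5833.4)/(10790 − 8169) = 1572.6/2621 = 0.6
a = 5833.4 − 0.6(8169) = 932
Equilibrium: Y = 932 + 0.6Y + 245.6
0.4Y = 1177.6, so Y = 1177.6/0.4 = 2944

Y = 2944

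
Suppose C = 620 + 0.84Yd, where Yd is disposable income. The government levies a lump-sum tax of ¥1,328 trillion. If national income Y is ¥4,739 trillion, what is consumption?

Yd = Y − T = 4739 − 1328 = 3411
C = 620 + 0.84(3411) = 620 + 2865.24 = 3485.24

C = 3485.24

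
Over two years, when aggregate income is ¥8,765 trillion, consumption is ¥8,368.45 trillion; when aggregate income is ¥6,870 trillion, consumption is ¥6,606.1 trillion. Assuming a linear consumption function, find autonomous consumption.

a = 217

MPC = ΔC/ΔY = (8368.45 − 6606.1)/(8765 − 6870) = 1762.35/1895 = 0.93
a = C − MPC·Y = 6606.1 − 0.93(6870) = 6606.1 − 6389.1 = 217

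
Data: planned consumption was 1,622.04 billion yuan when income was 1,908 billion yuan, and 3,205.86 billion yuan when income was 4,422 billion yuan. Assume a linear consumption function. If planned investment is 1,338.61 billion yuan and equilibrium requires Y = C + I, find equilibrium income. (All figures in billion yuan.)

MPC = (3205.86 − 1622.04)/(4422 − 1908) = 1583.82/2514 = 0.63
a = 1622.04 − 0.63(1908) = 420
Equilibrium: Y = 420 + 0.63Y + 1338.61
0.37Y = 1758.61, so Y = 1758.61/0.37 = 4753

Y = 4753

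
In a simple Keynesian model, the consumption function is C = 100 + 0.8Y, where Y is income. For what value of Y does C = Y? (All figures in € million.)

Y = 500

At break-even, C = Y: 100 + 0.8Y = Y
0.2Y = 100, so Y = 100/0.2 = 500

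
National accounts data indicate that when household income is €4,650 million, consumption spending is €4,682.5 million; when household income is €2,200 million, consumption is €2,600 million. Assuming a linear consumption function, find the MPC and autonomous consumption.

MPC = ΔC/ΔY = (4682.5 − 2600)/(4650 − 2200) = 2082.5/2450 = 0.85
a = C − MPC·Y = 2600 − 0.85(2200) = 2600 − 1870 = 730

MPC = 0.85; a = 730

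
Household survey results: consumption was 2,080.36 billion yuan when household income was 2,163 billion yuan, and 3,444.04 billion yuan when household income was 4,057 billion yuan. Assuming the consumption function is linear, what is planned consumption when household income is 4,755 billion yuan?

MPC = (3444.04 − 2080.36)/(4057 − 2163) = 1363.68/1894 = 0.72
a = 2080.36 − 0.72(2163) = 2080.36 − 1557.36 = 523
C = 523 + 0.72(4755) = 523 + 3423.6 = 3946.6

C = 3946.6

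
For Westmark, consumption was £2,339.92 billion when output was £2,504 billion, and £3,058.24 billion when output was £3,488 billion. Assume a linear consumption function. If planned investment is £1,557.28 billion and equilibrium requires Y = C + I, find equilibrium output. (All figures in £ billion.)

MPC = (3058.24 − 2339.92)/(3488 − 2504) = 718.32/984 = 0.73
a = 2339.92 − 0.73(2504) = 512
Equilibrium: Y = 512 + 0.73Y + 1557.28
0.27Y = 2069.28, so Y = 2069.28/0.27 = 7664

Y = 7664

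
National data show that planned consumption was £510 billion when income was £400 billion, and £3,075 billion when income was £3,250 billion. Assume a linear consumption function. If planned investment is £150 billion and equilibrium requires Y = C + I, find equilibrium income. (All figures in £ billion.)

MPC = (3075 − 510)/(3250 − 400) = 2565/2850 = 0.9
a = 510 − 0.9(400) = 150
Equilibrium: Y = 150 + 0.9Y + 150
0.1Y = 300, so Y = 300/0.1 = 3000

Y = 3000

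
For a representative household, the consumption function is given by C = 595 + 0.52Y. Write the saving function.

S = Y − C = Y − (595 + 0.52Y) = -595 + (1 − 0.52)Y

S = -595 + 0.48Y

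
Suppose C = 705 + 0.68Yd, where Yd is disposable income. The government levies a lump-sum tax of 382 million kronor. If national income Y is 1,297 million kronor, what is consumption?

Yd = Y − T = 1297 − 382 = 915
C = 705 + 0.68(915) = 705 + 622.2 = 1327.2

C = 1327.2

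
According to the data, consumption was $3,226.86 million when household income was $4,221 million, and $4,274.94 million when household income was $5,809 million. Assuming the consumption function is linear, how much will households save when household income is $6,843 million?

MPC = (4274.94 − 3226.86)/(5809 − 4221) = 1048.08/1588 = 0.66
a = 3226.86 − 0.66(4221) = 3226.86 − 2785.86 = 441
C = 441 + 0.66(6843) = 4957.38
S = 6843 − 4957.38 = 1885.62

S = 1885.62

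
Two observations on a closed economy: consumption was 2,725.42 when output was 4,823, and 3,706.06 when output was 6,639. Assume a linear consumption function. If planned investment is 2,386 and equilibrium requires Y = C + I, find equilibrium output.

MPC = (3706.06 − 2725.42)/(6639 − 4823) = 980.64/1816 = 0.54
a = 2725.42 − 0.54(4823) = 121
Equilibrium: Y = 121 + 0.54Y + 2386
0.46Y = 2507, so Y = 2507/0.46 = 5450

Y = 5450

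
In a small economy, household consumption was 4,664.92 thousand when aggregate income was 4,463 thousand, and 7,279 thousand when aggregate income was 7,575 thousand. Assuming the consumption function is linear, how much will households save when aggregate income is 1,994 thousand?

S = -596.96

MPC = (7279 − 4664.92)/(7575 − 4463) = 2614.08/3112 = 0.84
a = 4664.92 − 0.84(4463) = 4664.92 − 3748.92 = 916
C = 916 + 0.84(1994) = 2590.96
S = 1994 − 2590.96 = -596.96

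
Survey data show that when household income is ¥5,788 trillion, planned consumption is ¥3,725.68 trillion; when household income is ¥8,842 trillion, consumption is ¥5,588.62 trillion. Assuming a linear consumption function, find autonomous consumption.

MPC = ΔC/ΔY = (5588.62 − 3725.68)/(8842 − 5788) = 1862.94/3054 = 0.61
a = C − MPC·Y = 3725.68 − 0.61(5788) = 3725.68 − 3530.68 = 195

a = 195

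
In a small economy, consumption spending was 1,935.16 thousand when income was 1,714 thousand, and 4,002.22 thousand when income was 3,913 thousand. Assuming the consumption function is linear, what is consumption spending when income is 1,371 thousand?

C = 1612.74

MPC = (4002.22 − 1935.16)/(3913 − 1714) = 2067.06/2199 = 0.94
a = 1935.16 − 0.94(1714) = 1935.16 − 1611.16 = 324
C = 324 + 0.94(1371) = 324 + 1288.74 = 1612.74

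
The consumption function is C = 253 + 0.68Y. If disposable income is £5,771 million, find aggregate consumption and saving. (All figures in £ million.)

C = 4177.28; S = 1593.72

C = 253 + 0.68(5771) = 253 + 3924.28 = 4177.28
S = Y − C = 5771 − 4177.28 = 1593.72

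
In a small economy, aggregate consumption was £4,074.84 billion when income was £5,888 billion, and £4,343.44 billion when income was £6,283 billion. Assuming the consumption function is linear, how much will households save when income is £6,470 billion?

S = 1999.4

MPC = (4343.44 − 4074.84)/(6283 − 5888) = 268.6/395 = 0.68
a = 4074.84 − 0.68(5888) = 4074.84 − 4003.84 = 71
C = 71 + 0.68(6470) = 4470.6
S = 6470 − 4470.6 = 1999.4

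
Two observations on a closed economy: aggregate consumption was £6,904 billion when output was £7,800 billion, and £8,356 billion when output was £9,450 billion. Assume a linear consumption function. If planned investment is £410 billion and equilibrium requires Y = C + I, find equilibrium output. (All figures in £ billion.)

MPC = (8356 − 6904)/(9450 − 7800) = 1452/1650 = 0.88
a = 6904 − 0.88(7800) = 40
Equilibrium: Y = 40 + 0.88Y + 410
0.12Y = 450, so Y = 450/0.12 = 3750

Y = 3750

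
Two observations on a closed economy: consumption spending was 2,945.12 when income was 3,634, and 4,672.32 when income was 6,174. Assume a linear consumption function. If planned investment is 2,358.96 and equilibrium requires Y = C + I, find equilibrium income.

Y = 8853

MPC = (4672.32 − 2945.12)/(6174 − 3634) = 1727.2/2540 = 0.68
a = 2945.12 − 0.68(3634) = 474
Equilibrium: Y = 474 + 0.68Y + 2358.96
0.32Y = 2832.96, so Y = 2832.96/0.32 = 8853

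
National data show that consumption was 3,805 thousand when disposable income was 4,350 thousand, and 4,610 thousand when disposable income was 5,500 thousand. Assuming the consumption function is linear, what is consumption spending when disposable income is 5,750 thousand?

C = 4785

MPC = (4610 − 3805)/(5500 − 4350) = 805/1150 = 0.7
a = 3805 − 0.7(4350) = 3805 − 3045 = 760
C = 760 + 0.7(5750) = 760 + 4025 = 4785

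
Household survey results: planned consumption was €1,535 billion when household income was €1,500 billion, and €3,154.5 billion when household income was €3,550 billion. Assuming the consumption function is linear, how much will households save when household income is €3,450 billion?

S = 374.5

MPC = (3154.5 − 1535)/(3550 − 1500) = 1619.5/2050 = 0.79
a = 1535 − 0.79(1500) = 1535 − 1185 = 350
C = 350 + 0.79(3450) = 3075.5
S = 3450 − 3075.5 = 374.5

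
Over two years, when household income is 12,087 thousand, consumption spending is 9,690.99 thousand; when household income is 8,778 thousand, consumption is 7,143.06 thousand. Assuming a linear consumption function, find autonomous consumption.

MPC = ΔC/ΔY = (9690.99 − 7143.06)/(12087 − 8778) = 2547.93/3309 = 0.77
a = C − MPC·Y = 7143.06 − 0.77(8778) = 7143.06 − 6759.06 = 384

a = 384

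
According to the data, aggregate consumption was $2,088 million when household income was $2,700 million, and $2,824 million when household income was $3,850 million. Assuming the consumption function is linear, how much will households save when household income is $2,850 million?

S = 666

MPC = (2824 − 2088)/(3850 − 2700) = 736/1150 = 0.64
a = 2088 − 0.64(2700) = 2088 − 1728 = 360
C = 360 + 0.64(2850) = 2184
S = 2850 − 2184 = 666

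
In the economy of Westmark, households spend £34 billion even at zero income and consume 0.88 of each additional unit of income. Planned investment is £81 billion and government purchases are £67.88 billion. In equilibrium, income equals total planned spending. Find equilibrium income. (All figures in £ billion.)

Y = C + I + G = 34 + 0.88Y + 81 + 67.88
Y − 0.88Y = 182.88
0.12Y = 182.88, so Y = 182.88/0.12 = 1524

Y = 1524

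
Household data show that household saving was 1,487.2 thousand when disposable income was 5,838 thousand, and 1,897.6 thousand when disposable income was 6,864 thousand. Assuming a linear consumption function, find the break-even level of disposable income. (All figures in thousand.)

Y = 2120

MPS = ΔS/ΔY = (1897.6 − 1487.2)/(6864 − 5838) = 410.4/1026 = 0.4
MPC = 1 − MPS = 0.6
From S(5838) = 1487.2: −a + 0.4(5838) = 1487.2, so a = 2335.2 − 1487.2 = 848
Break-even (S = 0): Y = a/MPS = 848/0.4 = 2120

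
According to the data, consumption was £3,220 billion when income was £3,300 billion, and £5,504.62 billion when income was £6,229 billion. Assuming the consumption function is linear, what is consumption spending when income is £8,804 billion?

MPC = (5504.62 − 3220)/(6229 − 3300) = 2284.62/2929 = 0.78
a = 3220 − 0.78(3300) = 3220 − 2574 = 646
C = 646 + 0.78(8804) = 646 + 6867.12 = 7513.12

C = 7513.12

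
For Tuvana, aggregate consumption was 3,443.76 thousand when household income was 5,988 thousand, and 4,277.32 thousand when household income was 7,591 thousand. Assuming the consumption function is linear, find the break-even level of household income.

MPC = (4277.32 − 3443.76)/(7591 − 5988) = 833.56/1603 = 0.52
a = 3443.76 − 0.52(5988) = 3443.76 − 3113.76 = 330
Break-even: Y = a/(1−MPC) = 330/0.48 = 687.5

Y = 687.5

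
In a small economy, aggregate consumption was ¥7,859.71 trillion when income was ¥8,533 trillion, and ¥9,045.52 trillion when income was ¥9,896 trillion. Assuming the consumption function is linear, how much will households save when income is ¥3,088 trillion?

MPC = (9045.52 − 7859.71)/(9896 − 8533) = 1185.81/1363 = 0.87
a = 7859.71 − 0.87(8533) = 7859.71 − 7423.71 = 436
C = 436 + 0.87(3088) = 3122.56
S = 3088 − 3122.56 = -34.56

S = -34.56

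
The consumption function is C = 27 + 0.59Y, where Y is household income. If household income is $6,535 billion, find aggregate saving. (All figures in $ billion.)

S = 2652.35

C = 27 + 0.59(6535) = 27 + 3855.65 = 3882.65
S = Y − C = 6535 − 3882.65 = 2652.35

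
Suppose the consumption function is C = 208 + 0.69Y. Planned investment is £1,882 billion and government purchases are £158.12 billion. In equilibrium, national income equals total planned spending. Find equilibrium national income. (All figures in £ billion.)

Y = 7252

Y = C + I + G = 208 + 0.69Y + 1882 + 158.12
Y − 0.69Y = 2248.12
0.31Y = 2248.12, so Y = 2248.12/0.31 = 7252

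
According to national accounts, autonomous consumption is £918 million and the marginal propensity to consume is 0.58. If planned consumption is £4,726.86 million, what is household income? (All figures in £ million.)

Y = 6567

918 + 0.58Y = 4726.86
0.58Y = 3808.86, so Y = 3808.86/0.58 = 6567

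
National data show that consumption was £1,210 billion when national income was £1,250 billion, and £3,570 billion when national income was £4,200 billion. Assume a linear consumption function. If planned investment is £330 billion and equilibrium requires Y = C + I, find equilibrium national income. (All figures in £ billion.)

MPC = (3570 − 1210)/(4200 − 1250) = 2360/2950 = 0.8
a = 1210 − 0.8(1250) = 210
Equilibrium: Y = 210 + 0.8Y + 330
0.2Y = 540, so Y = 540/0.2 = 2700

Y = 2700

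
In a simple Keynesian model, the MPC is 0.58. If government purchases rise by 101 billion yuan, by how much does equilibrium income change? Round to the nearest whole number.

ΔY ≈ 240

The multiplier is 1/(1 − MPC) = 1/0.42.
ΔY = 101/0.42 = 240.48 ≈ 240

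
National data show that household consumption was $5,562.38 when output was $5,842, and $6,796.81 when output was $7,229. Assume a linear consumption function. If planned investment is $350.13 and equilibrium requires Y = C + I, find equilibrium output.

MPC = (6796.81 − 5562.38)/(7229 − 5842) = 1234.43/1387 = 0.89
a = 5562.38 − 0.89(5842) = 363
Equilibrium: Y = 363 + 0.89Y + 350.13
0.11Y = 713.13, so Y = 713.13/0.11 = 6483

Y = 6483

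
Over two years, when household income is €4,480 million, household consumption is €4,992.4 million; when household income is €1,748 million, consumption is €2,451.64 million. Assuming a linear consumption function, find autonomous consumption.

a = 826

MPC = ΔC/ΔY = (4992.4 − 2451.64)/(4480 − 1748) = 2540.76/2732 = 0.93
a = C − MPC·Y = 2451.64 − 0.93(1748) = 2451.64 − 1625.64 = 826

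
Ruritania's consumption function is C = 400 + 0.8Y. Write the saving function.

S = Y − C = Y − (400 + 0.8Y) = -400 + (1 − 0.8)Y

S = -400 + 0.2Y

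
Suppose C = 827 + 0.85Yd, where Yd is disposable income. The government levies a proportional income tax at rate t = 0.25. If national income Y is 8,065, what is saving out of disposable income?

S = 80.3125

Yd = (1 − 0.25)(8065) = 0.75(8065) = 6048.75
C = 827 + 0.85(6048.75) = 827 + 5141.4375 = 5968.4375
S = Yd − C = 6048.75 − 5968.4375 = 80.3125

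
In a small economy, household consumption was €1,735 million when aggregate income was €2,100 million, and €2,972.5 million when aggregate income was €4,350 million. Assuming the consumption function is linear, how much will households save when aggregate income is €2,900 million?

MPC = (2972.5 − 1735)/(4350 − 2100) = 1237.5/2250 = 0.55
a = 1735 − 0.55(2100) = 1735 − 1155 = 580
C = 580 + 0.55(2900) = 2175
S = 2900 − 2175 = 725

S = 725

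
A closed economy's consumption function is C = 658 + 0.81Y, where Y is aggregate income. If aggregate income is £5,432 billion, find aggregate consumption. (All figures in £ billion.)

C = 658 + 0.81(5432) = 658 + 4399.92 = 5057.92

C = 5057.92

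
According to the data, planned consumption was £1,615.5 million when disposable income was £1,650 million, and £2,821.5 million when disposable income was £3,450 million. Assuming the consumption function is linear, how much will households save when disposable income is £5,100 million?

S = 1173

MPC = (2821.5 − 1615.5)/(3450 − 1650) = 1206/1800 = 0.67
a = 1615.5 − 0.67(1650) = 1615.5 − 1105.5 = 510
C = 510 + 0.67(5100) = 3927
S = 5100 − 3927 = 1173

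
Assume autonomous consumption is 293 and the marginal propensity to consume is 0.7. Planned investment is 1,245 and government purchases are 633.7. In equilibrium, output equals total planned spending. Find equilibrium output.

Y = C + I + G = 293 + 0.7Y + 1245 + 633.7
Y − 0.7Y = 2171.7
0.3Y = 2171.7, so Y = 2171.7/0.3 = 7239

Y = 7239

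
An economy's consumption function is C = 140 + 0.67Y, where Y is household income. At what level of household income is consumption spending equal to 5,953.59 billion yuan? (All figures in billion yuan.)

140 + 0.67Y = 5953.59
0.67Y = 5813.59, so Y = 5813.59/0.67 = 8677

Y = 8677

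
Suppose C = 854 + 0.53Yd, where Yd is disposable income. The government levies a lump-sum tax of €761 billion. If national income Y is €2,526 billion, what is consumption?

Yd = Y − T = 2526 − 761 = 1765
C = 854 + 0.53(1765) = 854 + 935.45 = 1789.45

C = 1789.45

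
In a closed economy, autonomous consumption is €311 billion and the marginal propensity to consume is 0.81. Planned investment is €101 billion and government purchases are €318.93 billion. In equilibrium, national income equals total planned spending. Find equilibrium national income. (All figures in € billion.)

Y = 3847

Y = C + I + G = 311 + 0.81Y + 101 + 318.93
Y − 0.81Y = 730.93
0.19Y = 730.93, so Y = 730.93/0.19 = 3847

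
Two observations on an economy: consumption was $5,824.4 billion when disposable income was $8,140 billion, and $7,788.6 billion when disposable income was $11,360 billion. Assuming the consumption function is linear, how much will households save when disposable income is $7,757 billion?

MPC = (7788.6 − 5824.4)/(11360 − 8140) = 1964.2/3220 = 0.61
a = 5824.4 − 0.61(8140) = 5824.4 − 4965.4 = 859
C = 859 + 0.61(7757) = 5590.77
S = 7757 − 5590.77 = 2166.23

S = 2166.23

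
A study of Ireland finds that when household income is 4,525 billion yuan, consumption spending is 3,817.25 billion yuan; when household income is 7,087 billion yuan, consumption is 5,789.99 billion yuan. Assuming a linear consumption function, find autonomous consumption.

MPC = ΔC/ΔY = (5789.99 − 3817.25)/(7087 − 4525) = 1972.74/2562 = 0.77
a = C − MPC·Y = 3817.25 − 0.77(4525) = 3817.25 − 3484.25 = 333

a = 333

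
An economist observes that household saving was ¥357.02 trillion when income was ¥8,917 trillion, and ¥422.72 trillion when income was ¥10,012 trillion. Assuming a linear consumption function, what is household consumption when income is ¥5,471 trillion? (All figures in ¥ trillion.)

C = 5320.74

MPS = ΔS/ΔY = (422.72 − 357.02)/(10012 − 8917) = 65.7/1095 = 0.06
MPC = 1 − MPS = 0.94
Autonomous saving = 357.02 − 0.06(8917) = -178, so a = 178
C = 178 + 0.94(5471) = 178 + 5142.74 = 5320.74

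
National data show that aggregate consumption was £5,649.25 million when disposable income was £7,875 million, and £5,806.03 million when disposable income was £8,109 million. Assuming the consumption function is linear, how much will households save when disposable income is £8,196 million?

S = 2331.68

MPC = (5806.03 − 5649.25)/(8109 − 7875) = 156.78/234 = 0.67
a = 5649.25 − 0.67(7875) = 5649.25 − 5276.25 = 373
C = 373 + 0.67(8196) = 5864.32
S = 8196 − 5864.32 = 2331.68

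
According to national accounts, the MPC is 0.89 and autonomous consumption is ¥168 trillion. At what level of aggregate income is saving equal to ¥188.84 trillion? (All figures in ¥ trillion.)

Y = 3244

S = Y − C = -168 + 0.11Y
-168 + 0.11Y = 188.84, so 0.11Y = 356.84 and Y = 3244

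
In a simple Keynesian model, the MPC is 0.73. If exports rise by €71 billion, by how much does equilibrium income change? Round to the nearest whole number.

ΔY ≈ 263

The multiplier is 1/(1 − MPC) = 1/0.27.
ΔY = 71/0.27 = 262.96 ≈ 263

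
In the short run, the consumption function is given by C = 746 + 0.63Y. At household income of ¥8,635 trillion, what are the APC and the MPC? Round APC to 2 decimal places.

APC = 0.72; MPC = 0.63

MPC = 0.63 (the slope of the consumption function)
C = 746 + 0.63(8635) = 6186.05, so APC = 6186.05/8635 = 0.72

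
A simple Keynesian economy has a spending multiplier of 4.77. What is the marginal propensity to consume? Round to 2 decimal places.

MPC = 0.79

k = 1/(1 − MPC), so 1 − MPC = 1/k = 1/4.77 = 0.2096
MPC = 1 − 0.2096 = 0.79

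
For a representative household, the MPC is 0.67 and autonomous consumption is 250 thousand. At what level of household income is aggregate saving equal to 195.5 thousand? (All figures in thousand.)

Y = 1350

S = Y − C = -250 + 0.33Y
-250 + 0.33Y = 195.5, so 0.33Y = 445.5 and Y = 1350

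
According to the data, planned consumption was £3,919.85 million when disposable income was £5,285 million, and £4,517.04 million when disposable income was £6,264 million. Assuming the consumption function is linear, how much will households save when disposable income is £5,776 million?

S = 1556.64

MPC = (4517.04 − 3919.85)/(6264 − 5285) = 597.19/979 = 0.61
a = 3919.85 − 0.61(5285) = 3919.85 − 3223.85 = 696
C = 696 + 0.61(5776) = 4219.36
S = 5776 − 4219.36 = 1556.64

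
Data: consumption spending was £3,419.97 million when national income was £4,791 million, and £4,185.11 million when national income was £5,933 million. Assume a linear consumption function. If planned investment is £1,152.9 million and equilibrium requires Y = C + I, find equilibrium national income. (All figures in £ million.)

MPC = (4185.11 − 3419.97)/(5933 − 4791) = 765.14/1142 = 0.67
a = 3419.97 − 0.67(4791) = 210
Equilibrium: Y = 210 + 0.67Y + 1152.9
0.33Y = 1362.9, so Y = 1362.9/0.33 = 4130

Y = 4130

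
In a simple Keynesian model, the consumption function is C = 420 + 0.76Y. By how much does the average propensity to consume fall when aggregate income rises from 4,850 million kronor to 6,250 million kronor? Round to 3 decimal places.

ΔAPC = 0.019

At Y = 4850: C = 420 + 0.76(4850) = 4106, APC = 4106/4850 = 0.8466
At Y = 6250: C = 5170, APC = 5170/6250 = 0.8272
Fall in APC = 0.8466 − 0.8272 = 0.0194 ≈ 0.019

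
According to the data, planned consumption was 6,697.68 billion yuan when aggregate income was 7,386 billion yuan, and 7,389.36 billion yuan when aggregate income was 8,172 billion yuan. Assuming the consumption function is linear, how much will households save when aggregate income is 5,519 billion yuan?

S = 464.28

MPC = (7389.36 − 6697.68)/(8172 − 7386) = 691.68/786 = 0.88
a = 6697.68 − 0.88(7386) = 6697.68 − 6499.68 = 198
C = 198 + 0.88(5519) = 5054.72
S = 5519 − 5054.72 = 464.28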